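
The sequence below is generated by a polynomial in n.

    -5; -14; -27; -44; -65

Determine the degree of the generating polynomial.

2

D1: -9, -13, -17, -21
D2: -4, -4, -4
The second differences are constant, so the polynomial has degree 2.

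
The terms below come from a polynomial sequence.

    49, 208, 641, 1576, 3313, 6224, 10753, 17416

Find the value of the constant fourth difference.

72

First differences: 159, 433, 935, 1737, 2911, 4529, 6663
Second differences: 274, 502, 802, 1174, 1618, 2134
Third differences: 228, 300, 372, 444, 516
Fourth differences: 72, 72, 72, 72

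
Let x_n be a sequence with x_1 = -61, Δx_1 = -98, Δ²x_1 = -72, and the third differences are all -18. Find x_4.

Build the table forward from the leading diagonal:
D3: -18  -18  -18  -18
D2: -72  -90  -108  -126
D1: -98  -170  -260  -368
x: -61  -159  -329  -589

-589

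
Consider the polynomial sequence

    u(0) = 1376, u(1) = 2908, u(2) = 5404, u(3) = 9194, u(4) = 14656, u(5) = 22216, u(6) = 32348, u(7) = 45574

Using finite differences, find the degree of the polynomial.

Δ: 1532, 2496, 3790, 5462, 7560, 10132, 13226
Δ²: 964, 1294, 1672, 2098, 2572, 3094
Δ³: 330, 378, 426, 474, 522
Δ⁴: 48, 48, 48, 48
The fourth differences are constant, so the polynomial has degree 4.

4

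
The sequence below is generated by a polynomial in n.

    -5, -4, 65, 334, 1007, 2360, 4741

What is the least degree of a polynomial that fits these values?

4

D1: 1, 69, 269, 673, 1353, 2381
D2: 68, 200, 404, 680, 1028
D3: 132, 204, 276, 348
D4: 72, 72, 72
The fourth differences are constant, so the polynomial has degree 4.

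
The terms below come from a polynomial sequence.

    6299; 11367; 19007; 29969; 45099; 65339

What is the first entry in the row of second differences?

2572

First differences: 5068, 7640, 10962, 15130, 20240
Second differences: 2572, 3322, 4168, 5110
Third differences: 750, 846, 942
Fourth differences: 96, 96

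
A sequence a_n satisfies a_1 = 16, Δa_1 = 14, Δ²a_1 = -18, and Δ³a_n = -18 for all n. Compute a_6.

-274

Build the table forward from the leading diagonal:
Third differences: -18, -18, -18, -18, -18, -18
Second differences: -18, -36, -54, -72, -90, -108
First differences: 14, -4, -40, -94, -166, -256
a: 16, 30, 26, -14, -108, -274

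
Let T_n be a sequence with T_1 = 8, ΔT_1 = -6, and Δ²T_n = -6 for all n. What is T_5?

Build the table forward from the leading diagonal:
D2: -6  -6  -6  -6  -6
D1: -6  -12  -18  -24  -30
T: 8  2  -10  -28  -52

-52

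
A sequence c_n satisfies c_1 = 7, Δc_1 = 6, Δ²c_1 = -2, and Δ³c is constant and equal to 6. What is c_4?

25

Build the table forward from the leading diagonal:
Third differences: 6, 6, 6, 6
Second differences: -2, 4, 10, 16
First differences: 6, 4, 8, 18
c: 7, 13, 17, 25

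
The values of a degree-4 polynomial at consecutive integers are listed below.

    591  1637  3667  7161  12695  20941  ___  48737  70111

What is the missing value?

Using the first 6 terms:
First differences: 1046, 2030, 3494, 5534, 8246
Second differences: 984, 1464, 2040, 2712
Third differences: 480, 576, 672
Fourth differences: 96, 96
Constant fourth difference = 96.
Extend forward: 672 + 96 = 768;  2712 + 768 = 3480;  8246 + 3480 = 11726;  20941 + 11726 = 32667

32667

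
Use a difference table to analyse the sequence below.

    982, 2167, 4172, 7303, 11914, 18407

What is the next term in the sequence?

27232

D1: 1185  2005  3131  4611  6493
D2: 820  1126  1480  1882
D3: 306  354  402
D4: 48  48
Fourth differences constant at 48.
402 + 48 = 450;  1882 + 450 = 2332;  6493 + 2332 = 8825;  18407 + 8825 = 27232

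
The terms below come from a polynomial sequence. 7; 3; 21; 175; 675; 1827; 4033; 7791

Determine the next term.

13695

First differences: -4  18  154  500  1152  2206  3758
Second differences: 22  136  346  652  1054  1552
Third differences: 114  210  306  402  498
Fourth differences: 96  96  96  96
Constant fourth difference = 96, so extend:
498 + 96 = 594;  1552 + 594 = 2146;  3758 + 2146 = 5904;  7791 + 5904 = 13695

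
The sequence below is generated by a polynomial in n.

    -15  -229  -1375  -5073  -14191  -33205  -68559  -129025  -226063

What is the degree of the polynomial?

D1: -214, -1146, -3698, -9118, -19014, -35354, -60466, -97038
D2: -932, -2552, -5420, -9896, -16340, -25112, -36572
D3: -1620, -2868, -4476, -6444, -8772, -11460
D4: -1248, -1608, -1968, -2328, -2688
D5: -360, -360, -360, -360
The fifth differences are constant, so the polynomial has degree 5.

5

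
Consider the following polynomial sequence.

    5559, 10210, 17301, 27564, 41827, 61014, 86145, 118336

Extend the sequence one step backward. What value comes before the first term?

First differences: 4651, 7091, 10263, 14263, 19187, 25131, 32191
Second differences: 2440, 3172, 4000, 4924, 5944, 7060
Third differences: 732, 828, 924, 1020, 1116
Fourth differences: 96, 96, 96, 96
The fourth differences are constant at 96.
Work back: 732 − 96 = 636;  2440 − 636 = 1804;  4651 − 1804 = 2847;  5559 − 2847 = 2712

2712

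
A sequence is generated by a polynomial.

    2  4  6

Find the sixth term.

12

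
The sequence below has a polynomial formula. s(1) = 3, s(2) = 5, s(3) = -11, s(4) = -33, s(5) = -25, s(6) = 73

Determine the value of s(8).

D1: 2 , -16 , -22 , 8 , 98
D2: -18 , -6 , 30 , 90
D3: 12 , 36 , 60
D4: 24 , 24
Fourth differences constant at 24.
60 + 24 = 84;  90 + 84 = 174;  98 + 174 = 272;  73 + 272 = 345
84 + 24 = 108;  174 + 108 = 282;  272 + 282 = 554;  345 + 554 = 899

899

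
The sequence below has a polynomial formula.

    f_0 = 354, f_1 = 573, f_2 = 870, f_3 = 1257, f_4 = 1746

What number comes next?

219 , 297 , 387 , 489
78 , 90 , 102
12 , 12
The third differences are constant (12).
102 + 12 = 114;  489 + 114 = 603;  1746 + 603 = 2349

2349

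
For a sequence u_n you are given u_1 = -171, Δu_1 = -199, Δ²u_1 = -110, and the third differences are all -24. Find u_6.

-2506

Build the table forward from the leading diagonal:
Third differences: -24  -24  -24  -24  -24  -24
Second differences: -110  -134  -158  -182  -206  -230
First differences: -199  -309  -443  -601  -783  -989
u: -171  -370  -679  -1122  -1723  -2506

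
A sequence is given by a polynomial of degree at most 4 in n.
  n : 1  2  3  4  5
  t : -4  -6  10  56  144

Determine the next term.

-2  16  46  88
18  30  42
12  12
Third differences constant at 12.
42 + 12 = 54;  88 + 54 = 142;  144 + 142 = 286

286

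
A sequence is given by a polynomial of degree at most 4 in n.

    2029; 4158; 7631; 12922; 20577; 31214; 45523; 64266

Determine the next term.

88277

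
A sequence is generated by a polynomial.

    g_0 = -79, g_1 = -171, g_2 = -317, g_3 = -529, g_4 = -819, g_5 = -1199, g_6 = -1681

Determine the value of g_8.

First differences: -92  -146  -212  -290  -380  -482
Second differences: -54  -66  -78  -90  -102
Third differences: -12  -12  -12  -12
The third differences are constant (-12).
-102 − 12 = -114;  -482 − 114 = -596;  -1681 − 596 = -2277
-114 − 12 = -126;  -596 − 126 = -722;  -2277 − 722 = -2999

-2999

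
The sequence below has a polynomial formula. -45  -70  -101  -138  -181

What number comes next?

-230

-25, -31, -37, -43
-6, -6, -6
Second differences constant at -6.
-43 − 6 = -49;  -181 − 49 = -230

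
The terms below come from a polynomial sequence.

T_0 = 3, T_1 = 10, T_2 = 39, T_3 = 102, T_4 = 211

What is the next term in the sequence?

First differences: 7, 29, 63, 109
Second differences: 22, 34, 46
Third differences: 12, 12
Constant third difference = 12, so extend:
46 + 12 = 58;  109 + 58 = 167;  211 + 167 = 378

378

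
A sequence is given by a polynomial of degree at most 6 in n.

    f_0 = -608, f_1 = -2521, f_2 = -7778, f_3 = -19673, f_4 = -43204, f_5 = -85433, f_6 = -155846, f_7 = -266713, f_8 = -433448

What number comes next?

-674969

-1913 , -5257 , -11895 , -23531 , -42229 , -70413 , -110867 , -166735
-3344 , -6638 , -11636 , -18698 , -28184 , -40454 , -55868
-3294 , -4998 , -7062 , -9486 , -12270 , -15414
-1704 , -2064 , -2424 , -2784 , -3144
-360 , -360 , -360 , -360
Fifth differences constant at -360.
-3144 − 360 = -3504;  -15414 − 3504 = -18918;  -55868 − 18918 = -74786;  -166735 − 74786 = -241521;  -433448 − 241521 = -674969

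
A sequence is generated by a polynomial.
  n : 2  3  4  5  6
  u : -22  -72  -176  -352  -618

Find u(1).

First differences: -50  -104  -176  -266
Second differences: -54  -72  -90
Third differences: -18  -18
The third differences are constant at -18.
Work back: -54 + 18 = -36;  -50 + 36 = -14;  -22 + 14 = -8

-8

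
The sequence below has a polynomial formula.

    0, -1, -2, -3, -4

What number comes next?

-5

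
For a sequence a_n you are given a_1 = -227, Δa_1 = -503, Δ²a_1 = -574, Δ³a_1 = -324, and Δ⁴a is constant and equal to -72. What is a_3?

-1807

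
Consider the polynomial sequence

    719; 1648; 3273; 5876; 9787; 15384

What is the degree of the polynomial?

4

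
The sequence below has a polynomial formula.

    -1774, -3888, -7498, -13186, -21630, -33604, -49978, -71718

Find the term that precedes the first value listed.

-670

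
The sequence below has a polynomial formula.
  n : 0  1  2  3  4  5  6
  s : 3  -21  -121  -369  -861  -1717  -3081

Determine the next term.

-5121

-24, -100, -248, -492, -856, -1364
-76, -148, -244, -364, -508
-72, -96, -120, -144
-24, -24, -24
Constant fourth difference = -24, so extend:
-144 − 24 = -168;  -508 − 168 = -676;  -1364 − 676 = -2040;  -3081 − 2040 = -5121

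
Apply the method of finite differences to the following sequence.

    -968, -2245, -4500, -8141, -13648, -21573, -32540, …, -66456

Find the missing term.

Using the first 7 terms:
-1277, -2255, -3641, -5507, -7925, -10967
-978, -1386, -1866, -2418, -3042
-408, -480, -552, -624
-72, -72, -72
Constant fourth difference = -72.
Extend forward: -624 − 72 = -696;  -3042 − 696 = -3738;  -10967 − 3738 = -14705;  -32540 − 14705 = -47245

-47245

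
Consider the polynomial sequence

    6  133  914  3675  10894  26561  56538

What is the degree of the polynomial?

5

127, 781, 2761, 7219, 15667, 29977
654, 1980, 4458, 8448, 14310
1326, 2478, 3990, 5862
1152, 1512, 1872
360, 360
The fifth differences are constant, so the polynomial has degree 5.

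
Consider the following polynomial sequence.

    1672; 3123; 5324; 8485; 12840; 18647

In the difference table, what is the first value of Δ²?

750

Δ: 1451, 2201, 3161, 4355, 5807
Δ²: 750, 960, 1194, 1452
Δ³: 210, 234, 258
Δ⁴: 24, 24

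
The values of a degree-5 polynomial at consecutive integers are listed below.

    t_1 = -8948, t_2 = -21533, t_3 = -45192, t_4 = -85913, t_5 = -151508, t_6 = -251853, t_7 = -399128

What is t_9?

-896148

D1: -12585 , -23659 , -40721 , -65595 , -100345 , -147275
D2: -11074 , -17062 , -24874 , -34750 , -46930
D3: -5988 , -7812 , -9876 , -12180
D4: -1824 , -2064 , -2304
D5: -240 , -240
The fifth differences are constant (-240).
-2304 − 240 = -2544;  -12180 − 2544 = -14724;  -46930 − 14724 = -61654;  -147275 − 61654 = -208929;  -399128 − 208929 = -608057
-2544 − 240 = -2784;  -14724 − 2784 = -17508;  -61654 − 17508 = -79162;  -208929 − 79162 = -288091;  -608057 − 288091 = -896148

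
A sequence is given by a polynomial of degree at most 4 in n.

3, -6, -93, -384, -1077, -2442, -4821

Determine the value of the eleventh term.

-33837

First differences: -9  -87  -291  -693  -1365  -2379
Second differences: -78  -204  -402  -672  -1014
Third differences: -126  -198  -270  -342
Fourth differences: -72  -72  -72
Constant fourth difference = -72, so extend:
-342 − 72 = -414;  -1014 − 414 = -1428;  -2379 − 1428 = -3807;  -4821 − 3807 = -8628
-414 − 72 = -486;  -1428 − 486 = -1914;  -3807 − 1914 = -5721;  -8628 − 5721 = -14349
-486 − 72 = -558;  -1914 − 558 = -2472;  -5721 − 2472 = -8193;  -14349 − 8193 = -22542
-558 − 72 = -630;  -2472 − 630 = -3102;  -8193 − 3102 = -11295;  -22542 − 11295 = -33837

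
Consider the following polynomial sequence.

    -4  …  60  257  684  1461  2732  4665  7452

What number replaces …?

-3

Using the last 7 terms:
Δ: 197  427  777  1271  1933  2787
Δ²: 230  350  494  662  854
Δ³: 120  144  168  192
Δ⁴: 24  24  24
Constant fourth difference = 24.
Extend backward: 120 − 24 = 96;  230 − 96 = 134;  197 − 134 = 63;  60 − 63 = -3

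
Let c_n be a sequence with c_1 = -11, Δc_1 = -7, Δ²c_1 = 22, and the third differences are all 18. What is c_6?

354

Build the table forward from the leading diagonal:
Δ³: 18  18  18  18  18  18
Δ²: 22  40  58  76  94  112
Δ: -7  15  55  113  189  283
c: -11  -18  -3  52  165  354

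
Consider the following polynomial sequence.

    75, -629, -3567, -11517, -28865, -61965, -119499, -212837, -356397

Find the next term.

D1: -704  -2938  -7950  -17348  -33100  -57534  -93338  -143560
D2: -2234  -5012  -9398  -15752  -24434  -35804  -50222
D3: -2778  -4386  -6354  -8682  -11370  -14418
D4: -1608  -1968  -2328  -2688  -3048
D5: -360  -360  -360  -360
The fifth differences are constant (-360).
-3048 − 360 = -3408;  -14418 − 3408 = -17826;  -50222 − 17826 = -68048;  -143560 − 68048 = -211608;  -356397 − 211608 = -568005

-568005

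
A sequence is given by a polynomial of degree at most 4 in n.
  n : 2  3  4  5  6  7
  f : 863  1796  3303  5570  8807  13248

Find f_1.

342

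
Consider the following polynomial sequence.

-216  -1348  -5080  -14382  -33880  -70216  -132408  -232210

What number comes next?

Δ: -1132, -3732, -9302, -19498, -36336, -62192, -99802
Δ²: -2600, -5570, -10196, -16838, -25856, -37610
Δ³: -2970, -4626, -6642, -9018, -11754
Δ⁴: -1656, -2016, -2376, -2736
Δ⁵: -360, -360, -360
Constant fifth difference = -360, so extend:
-2736 − 360 = -3096;  -11754 − 3096 = -14850;  -37610 − 14850 = -52460;  -99802 − 52460 = -152262;  -232210 − 152262 = -384472

-384472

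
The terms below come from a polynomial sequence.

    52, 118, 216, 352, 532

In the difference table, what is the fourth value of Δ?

180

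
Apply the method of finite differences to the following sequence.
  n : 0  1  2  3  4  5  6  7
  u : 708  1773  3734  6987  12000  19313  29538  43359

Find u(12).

Δ: 1065  1961  3253  5013  7313  10225  13821
Δ²: 896  1292  1760  2300  2912  3596
Δ³: 396  468  540  612  684
Δ⁴: 72  72  72  72
Fourth differences constant at 72.
684 + 72 = 756;  3596 + 756 = 4352;  13821 + 4352 = 18173;  43359 + 18173 = 61532
756 + 72 = 828;  4352 + 828 = 5180;  18173 + 5180 = 23353;  61532 + 23353 = 84885
828 + 72 = 900;  5180 + 900 = 6080;  23353 + 6080 = 29433;  84885 + 29433 = 114318
900 + 72 = 972;  6080 + 972 = 7052;  29433 + 7052 = 36485;  114318 + 36485 = 150803
972 + 72 = 1044;  7052 + 1044 = 8096;  36485 + 8096 = 44581;  150803 + 44581 = 195384

195384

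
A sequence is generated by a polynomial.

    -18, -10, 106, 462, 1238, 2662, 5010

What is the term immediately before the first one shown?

D1: 8  116  356  776  1424  2348
D2: 108  240  420  648  924
D3: 132  180  228  276
D4: 48  48  48
The fourth differences are constant at 48.
Work back: 132 − 48 = 84;  108 − 84 = 24;  8 − 24 = -16;  -18 + 16 = -2

-2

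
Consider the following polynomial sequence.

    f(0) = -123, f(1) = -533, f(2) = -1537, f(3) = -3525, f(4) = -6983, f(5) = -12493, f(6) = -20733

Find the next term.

-32477

Δ: -410 , -1004 , -1988 , -3458 , -5510 , -8240
Δ²: -594 , -984 , -1470 , -2052 , -2730
Δ³: -390 , -486 , -582 , -678
Δ⁴: -96 , -96 , -96
Constant fourth difference = -96, so extend:
-678 − 96 = -774;  -2730 − 774 = -3504;  -8240 − 3504 = -11744;  -20733 − 11744 = -32477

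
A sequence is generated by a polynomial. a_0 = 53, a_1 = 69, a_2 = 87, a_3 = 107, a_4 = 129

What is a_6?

Δ: 16, 18, 20, 22
Δ²: 2, 2, 2
Constant second difference = 2, so extend:
22 + 2 = 24;  129 + 24 = 153
24 + 2 = 26;  153 + 26 = 179

179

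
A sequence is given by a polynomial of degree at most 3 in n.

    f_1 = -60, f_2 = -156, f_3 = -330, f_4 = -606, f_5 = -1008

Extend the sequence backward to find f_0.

-18

Δ: -96  -174  -276  -402
Δ²: -78  -102  -126
Δ³: -24  -24
The third differences are constant at -24.
Work back: -78 + 24 = -54;  -96 + 54 = -42;  -60 + 42 = -18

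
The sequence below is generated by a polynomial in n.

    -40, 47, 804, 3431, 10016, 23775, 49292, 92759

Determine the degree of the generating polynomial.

Δ: 87, 757, 2627, 6585, 13759, 25517, 43467
Δ²: 670, 1870, 3958, 7174, 11758, 17950
Δ³: 1200, 2088, 3216, 4584, 6192
Δ⁴: 888, 1128, 1368, 1608
Δ⁵: 240, 240, 240
The fifth differences are constant, so the polynomial has degree 5.

5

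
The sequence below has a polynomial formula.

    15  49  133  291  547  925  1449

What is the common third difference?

24

Δ: 34, 84, 158, 256, 378, 524
Δ²: 50, 74, 98, 122, 146
Δ³: 24, 24, 24, 24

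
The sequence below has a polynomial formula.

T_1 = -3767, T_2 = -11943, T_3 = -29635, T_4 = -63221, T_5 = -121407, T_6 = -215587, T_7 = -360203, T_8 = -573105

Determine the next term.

-875911

-8176 , -17692 , -33586 , -58186 , -94180 , -144616 , -212902
-9516 , -15894 , -24600 , -35994 , -50436 , -68286
-6378 , -8706 , -11394 , -14442 , -17850
-2328 , -2688 , -3048 , -3408
-360 , -360 , -360
Constant fifth difference = -360, so extend:
-3408 − 360 = -3768;  -17850 − 3768 = -21618;  -68286 − 21618 = -89904;  -212902 − 89904 = -302806;  -573105 − 302806 = -875911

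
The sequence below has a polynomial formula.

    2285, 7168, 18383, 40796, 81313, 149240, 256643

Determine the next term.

Δ: 4883 , 11215 , 22413 , 40517 , 67927 , 107403
Δ²: 6332 , 11198 , 18104 , 27410 , 39476
Δ³: 4866 , 6906 , 9306 , 12066
Δ⁴: 2040 , 2400 , 2760
Δ⁵: 360 , 360
Constant fifth difference = 360, so extend:
2760 + 360 = 3120;  12066 + 3120 = 15186;  39476 + 15186 = 54662;  107403 + 54662 = 162065;  256643 + 162065 = 418708

418708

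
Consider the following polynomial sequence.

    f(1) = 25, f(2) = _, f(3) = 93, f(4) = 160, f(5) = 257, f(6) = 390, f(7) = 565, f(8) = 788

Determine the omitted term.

Using the last 6 terms:
D1: 67  97  133  175  223
D2: 30  36  42  48
D3: 6  6  6
Constant third difference = 6.
Extend backward: 30 − 6 = 24;  67 − 24 = 43;  93 − 43 = 50

50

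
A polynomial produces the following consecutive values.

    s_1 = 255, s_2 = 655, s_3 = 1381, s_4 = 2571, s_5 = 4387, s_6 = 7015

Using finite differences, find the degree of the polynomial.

4

First differences: 400, 726, 1190, 1816, 2628
Second differences: 326, 464, 626, 812
Third differences: 138, 162, 186
Fourth differences: 24, 24
The fourth differences are constant, so the polynomial has degree 4.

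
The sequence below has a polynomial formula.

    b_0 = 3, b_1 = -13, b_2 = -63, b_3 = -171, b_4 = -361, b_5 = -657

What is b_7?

Δ: -16  -50  -108  -190  -296
Δ²: -34  -58  -82  -106
Δ³: -24  -24  -24
The third differences are constant (-24).
-106 − 24 = -130;  -296 − 130 = -426;  -657 − 426 = -1083
-130 − 24 = -154;  -426 − 154 = -580;  -1083 − 580 = -1663

-1663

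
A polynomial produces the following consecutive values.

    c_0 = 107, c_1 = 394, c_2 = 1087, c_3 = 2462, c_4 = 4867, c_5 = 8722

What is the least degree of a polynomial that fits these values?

287, 693, 1375, 2405, 3855
406, 682, 1030, 1450
276, 348, 420
72, 72
The fourth differences are constant, so the polynomial has degree 4.

4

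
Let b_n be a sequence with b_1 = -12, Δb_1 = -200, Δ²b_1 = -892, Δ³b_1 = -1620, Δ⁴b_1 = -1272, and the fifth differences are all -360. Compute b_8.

-128924

Build the table forward from the leading diagonal:
D5: -360  -360  -360  -360  -360  -360  -360  -360
D4: -1272  -1632  -1992  -2352  -2712  -3072  -3432  -3792
D3: -1620  -2892  -4524  -6516  -8868  -11580  -14652  -18084
D2: -892  -2512  -5404  -9928  -16444  -25312  -36892  -51544
D1: -200  -1092  -3604  -9008  -18936  -35380  -60692  -97584
b: -12  -212  -1304  -4908  -13916  -32852  -68232  -128924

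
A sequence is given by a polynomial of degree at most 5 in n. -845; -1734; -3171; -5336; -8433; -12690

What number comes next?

First differences: -889, -1437, -2165, -3097, -4257
Second differences: -548, -728, -932, -1160
Third differences: -180, -204, -228
Fourth differences: -24, -24
Fourth differences constant at -24.
-228 − 24 = -252;  -1160 − 252 = -1412;  -4257 − 1412 = -5669;  -12690 − 5669 = -18359

-18359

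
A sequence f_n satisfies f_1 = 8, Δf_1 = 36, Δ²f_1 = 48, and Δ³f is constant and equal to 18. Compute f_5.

Build the table forward from the leading diagonal:
Third differences: 18  18  18  18  18
Second differences: 48  66  84  102  120
First differences: 36  84  150  234  336
f: 8  44  128  278  512

512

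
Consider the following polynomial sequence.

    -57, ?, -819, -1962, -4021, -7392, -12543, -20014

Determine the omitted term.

-268

Using the last 6 terms:
First differences: -1143  -2059  -3371  -5151  -7471
Second differences: -916  -1312  -1780  -2320
Third differences: -396  -468  -540
Fourth differences: -72  -72
Constant fourth difference = -72.
Extend backward: -396 + 72 = -324;  -916 + 324 = -592;  -1143 + 592 = -551;  -819 + 551 = -268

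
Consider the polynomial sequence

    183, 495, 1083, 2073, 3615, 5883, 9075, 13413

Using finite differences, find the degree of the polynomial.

4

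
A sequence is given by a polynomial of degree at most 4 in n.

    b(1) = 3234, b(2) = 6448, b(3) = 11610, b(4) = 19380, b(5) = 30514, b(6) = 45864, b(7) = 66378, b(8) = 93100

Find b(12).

286308

D1: 3214  5162  7770  11134  15350  20514  26722
D2: 1948  2608  3364  4216  5164  6208
D3: 660  756  852  948  1044
D4: 96  96  96  96
Constant fourth difference = 96, so extend:
1044 + 96 = 1140;  6208 + 1140 = 7348;  26722 + 7348 = 34070;  93100 + 34070 = 127170
1140 + 96 = 1236;  7348 + 1236 = 8584;  34070 + 8584 = 42654;  127170 + 42654 = 169824
1236 + 96 = 1332;  8584 + 1332 = 9916;  42654 + 9916 = 52570;  169824 + 52570 = 222394
1332 + 96 = 1428;  9916 + 1428 = 11344;  52570 + 11344 = 63914;  222394 + 63914 = 286308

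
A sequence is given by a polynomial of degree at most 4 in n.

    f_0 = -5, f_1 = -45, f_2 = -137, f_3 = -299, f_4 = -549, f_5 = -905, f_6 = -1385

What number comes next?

-2007

D1: -40  -92  -162  -250  -356  -480
D2: -52  -70  -88  -106  -124
D3: -18  -18  -18  -18
The third differences are constant (-18).
-124 − 18 = -142;  -480 − 142 = -622;  -1385 − 622 = -2007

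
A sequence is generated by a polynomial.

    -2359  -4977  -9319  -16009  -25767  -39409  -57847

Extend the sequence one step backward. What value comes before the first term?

-937

D1: -2618  -4342  -6690  -9758  -13642  -18438
D2: -1724  -2348  -3068  -3884  -4796
D3: -624  -720  -816  -912
D4: -96  -96  -96
The fourth differences are constant at -96.
Work back: -624 + 96 = -528;  -1724 + 528 = -1196;  -2618 + 1196 = -1422;  -2359 + 1422 = -937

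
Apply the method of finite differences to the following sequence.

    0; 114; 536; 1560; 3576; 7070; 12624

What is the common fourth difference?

96

D1: 114, 422, 1024, 2016, 3494, 5554
D2: 308, 602, 992, 1478, 2060
D3: 294, 390, 486, 582
D4: 96, 96, 96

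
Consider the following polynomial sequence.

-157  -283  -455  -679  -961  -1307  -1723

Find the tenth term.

-3451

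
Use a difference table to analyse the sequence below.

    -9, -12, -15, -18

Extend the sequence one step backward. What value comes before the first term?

-6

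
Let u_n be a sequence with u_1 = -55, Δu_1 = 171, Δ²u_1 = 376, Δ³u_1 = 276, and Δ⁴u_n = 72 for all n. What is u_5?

Build the table forward from the leading diagonal:
Δ⁴: 72  72  72  72  72
Δ³: 276  348  420  492  564
Δ²: 376  652  1000  1420  1912
Δ: 171  547  1199  2199  3619
u: -55  116  663  1862  4061

4061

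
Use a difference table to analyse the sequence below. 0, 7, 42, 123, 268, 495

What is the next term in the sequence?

D1: 7  35  81  145  227
D2: 28  46  64  82
D3: 18  18  18
The third differences are constant (18).
82 + 18 = 100;  227 + 100 = 327;  495 + 327 = 822

822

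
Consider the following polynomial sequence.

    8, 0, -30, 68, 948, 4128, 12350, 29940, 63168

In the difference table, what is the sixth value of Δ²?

Δ: -8, -30, 98, 880, 3180, 8222, 17590, 33228
Δ²: -22, 128, 782, 2300, 5042, 9368, 15638
Δ³: 150, 654, 1518, 2742, 4326, 6270
Δ⁴: 504, 864, 1224, 1584, 1944
Δ⁵: 360, 360, 360, 360

9368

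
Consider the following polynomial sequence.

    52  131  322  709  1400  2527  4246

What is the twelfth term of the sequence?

79, 191, 387, 691, 1127, 1719
112, 196, 304, 436, 592
84, 108, 132, 156
24, 24, 24
The fourth differences are constant (24).
156 + 24 = 180;  592 + 180 = 772;  1719 + 772 = 2491;  4246 + 2491 = 6737
180 + 24 = 204;  772 + 204 = 976;  2491 + 976 = 3467;  6737 + 3467 = 10204
204 + 24 = 228;  976 + 228 = 1204;  3467 + 1204 = 4671;  10204 + 4671 = 14875
228 + 24 = 252;  1204 + 252 = 1456;  4671 + 1456 = 6127;  14875 + 6127 = 21002
252 + 24 = 276;  1456 + 276 = 1732;  6127 + 1732 = 7859;  21002 + 7859 = 28861

28861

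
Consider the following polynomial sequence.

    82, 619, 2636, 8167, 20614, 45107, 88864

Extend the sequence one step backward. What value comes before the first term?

First differences: 537  2017  5531  12447  24493  43757
Second differences: 1480  3514  6916  12046  19264
Third differences: 2034  3402  5130  7218
Fourth differences: 1368  1728  2088
Fifth differences: 360  360
The fifth differences are constant at 360.
Work back: 1368 − 360 = 1008;  2034 − 1008 = 1026;  1480 − 1026 = 454;  537 − 454 = 83;  82 − 83 = -1

-1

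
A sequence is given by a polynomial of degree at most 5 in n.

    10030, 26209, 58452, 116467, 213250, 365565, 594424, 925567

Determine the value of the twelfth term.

3980139

Δ: 16179 , 32243 , 58015 , 96783 , 152315 , 228859 , 331143
Δ²: 16064 , 25772 , 38768 , 55532 , 76544 , 102284
Δ³: 9708 , 12996 , 16764 , 21012 , 25740
Δ⁴: 3288 , 3768 , 4248 , 4728
Δ⁵: 480 , 480 , 480
Fifth differences constant at 480.
4728 + 480 = 5208;  25740 + 5208 = 30948;  102284 + 30948 = 133232;  331143 + 133232 = 464375;  925567 + 464375 = 1389942
5208 + 480 = 5688;  30948 + 5688 = 36636;  133232 + 36636 = 169868;  464375 + 169868 = 634243;  1389942 + 634243 = 2024185
5688 + 480 = 6168;  36636 + 6168 = 42804;  169868 + 42804 = 212672;  634243 + 212672 = 846915;  2024185 + 846915 = 2871100
6168 + 480 = 6648;  42804 + 6648 = 49452;  212672 + 49452 = 262124;  846915 + 262124 = 1109039;  2871100 + 1109039 = 3980139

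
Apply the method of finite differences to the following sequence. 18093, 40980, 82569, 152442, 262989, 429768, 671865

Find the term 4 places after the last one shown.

2918793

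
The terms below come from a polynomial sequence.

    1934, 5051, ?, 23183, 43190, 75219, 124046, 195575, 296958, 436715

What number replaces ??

11430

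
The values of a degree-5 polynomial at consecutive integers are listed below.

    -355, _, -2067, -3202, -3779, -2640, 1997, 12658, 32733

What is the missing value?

-1028

Using the last 7 terms:
D1: -1135  -577  1139  4637  10661  20075
D2: 558  1716  3498  6024  9414
D3: 1158  1782  2526  3390
D4: 624  744  864
D5: 120  120
Constant fifth difference = 120.
Extend backward: 624 − 120 = 504;  1158 − 504 = 654;  558 − 654 = -96;  -1135 + 96 = -1039;  -2067 + 1039 = -1028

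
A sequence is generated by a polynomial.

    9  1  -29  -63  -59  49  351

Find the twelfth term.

First differences: -8, -30, -34, 4, 108, 302
Second differences: -22, -4, 38, 104, 194
Third differences: 18, 42, 66, 90
Fourth differences: 24, 24, 24
Constant fourth difference = 24, so extend:
90 + 24 = 114;  194 + 114 = 308;  302 + 308 = 610;  351 + 610 = 961
114 + 24 = 138;  308 + 138 = 446;  610 + 446 = 1056;  961 + 1056 = 2017
138 + 24 = 162;  446 + 162 = 608;  1056 + 608 = 1664;  2017 + 1664 = 3681
162 + 24 = 186;  608 + 186 = 794;  1664 + 794 = 2458;  3681 + 2458 = 6139
186 + 24 = 210;  794 + 210 = 1004;  2458 + 1004 = 3462;  6139 + 3462 = 9601

9601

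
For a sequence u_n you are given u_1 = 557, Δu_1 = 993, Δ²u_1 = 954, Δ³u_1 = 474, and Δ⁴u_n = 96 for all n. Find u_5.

Build the table forward from the leading diagonal:
Fourth differences: 96  96  96  96  96
Third differences: 474  570  666  762  858
Second differences: 954  1428  1998  2664  3426
First differences: 993  1947  3375  5373  8037
u: 557  1550  3497  6872  12245

12245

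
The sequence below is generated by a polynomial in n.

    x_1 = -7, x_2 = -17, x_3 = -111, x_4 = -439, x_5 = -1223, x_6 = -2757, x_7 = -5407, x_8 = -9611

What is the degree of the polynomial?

4

D1: -10, -94, -328, -784, -1534, -2650, -4204
D2: -84, -234, -456, -750, -1116, -1554
D3: -150, -222, -294, -366, -438
D4: -72, -72, -72, -72
The fourth differences are constant, so the polynomial has degree 4.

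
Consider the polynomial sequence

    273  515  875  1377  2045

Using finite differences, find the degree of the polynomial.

Δ: 242, 360, 502, 668
Δ²: 118, 142, 166
Δ³: 24, 24
The third differences are constant, so the polynomial has degree 3.

3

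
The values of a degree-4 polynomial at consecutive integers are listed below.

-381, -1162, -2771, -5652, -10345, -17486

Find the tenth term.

D1: -781, -1609, -2881, -4693, -7141
D2: -828, -1272, -1812, -2448
D3: -444, -540, -636
D4: -96, -96
Constant fourth difference = -96, so extend:
-636 − 96 = -732;  -2448 − 732 = -3180;  -7141 − 3180 = -10321;  -17486 − 10321 = -27807
-732 − 96 = -828;  -3180 − 828 = -4008;  -10321 − 4008 = -14329;  -27807 − 14329 = -42136
-828 − 96 = -924;  -4008 − 924 = -4932;  -14329 − 4932 = -19261;  -42136 − 19261 = -61397
-924 − 96 = -1020;  -4932 − 1020 = -5952;  -19261 − 5952 = -25213;  -61397 − 25213 = -86610

-86610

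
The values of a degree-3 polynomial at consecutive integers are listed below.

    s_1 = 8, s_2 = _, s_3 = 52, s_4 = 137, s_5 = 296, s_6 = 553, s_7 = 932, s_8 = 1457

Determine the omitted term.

17

Using the last 6 terms:
First differences: 85  159  257  379  525
Second differences: 74  98  122  146
Third differences: 24  24  24
Constant third difference = 24.
Extend backward: 74 − 24 = 50;  85 − 50 = 35;  52 − 35 = 17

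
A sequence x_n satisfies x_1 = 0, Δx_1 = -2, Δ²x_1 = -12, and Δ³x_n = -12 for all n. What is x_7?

-432

Build the table forward from the leading diagonal:
Third differences: -12, -12, -12, -12, -12, -12, -12
Second differences: -12, -24, -36, -48, -60, -72, -84
First differences: -2, -14, -38, -74, -122, -182, -254
x: 0, -2, -16, -54, -128, -250, -432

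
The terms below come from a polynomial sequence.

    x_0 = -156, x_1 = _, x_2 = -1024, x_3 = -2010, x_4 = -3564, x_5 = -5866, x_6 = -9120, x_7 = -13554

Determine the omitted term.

Using the last 6 terms:
-986, -1554, -2302, -3254, -4434
-568, -748, -952, -1180
-180, -204, -228
-24, -24
Constant fourth difference = -24.
Extend backward: -180 + 24 = -156;  -568 + 156 = -412;  -986 + 412 = -574;  -1024 + 574 = -450

-450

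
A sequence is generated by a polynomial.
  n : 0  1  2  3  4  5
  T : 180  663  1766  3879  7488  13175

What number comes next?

21618

Δ: 483, 1103, 2113, 3609, 5687
Δ²: 620, 1010, 1496, 2078
Δ³: 390, 486, 582
Δ⁴: 96, 96
Fourth differences constant at 96.
582 + 96 = 678;  2078 + 678 = 2756;  5687 + 2756 = 8443;  13175 + 8443 = 21618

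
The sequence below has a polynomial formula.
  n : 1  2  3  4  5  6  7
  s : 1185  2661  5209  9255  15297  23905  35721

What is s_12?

170431

D1: 1476, 2548, 4046, 6042, 8608, 11816
D2: 1072, 1498, 1996, 2566, 3208
D3: 426, 498, 570, 642
D4: 72, 72, 72
Fourth differences constant at 72.
642 + 72 = 714;  3208 + 714 = 3922;  11816 + 3922 = 15738;  35721 + 15738 = 51459
714 + 72 = 786;  3922 + 786 = 4708;  15738 + 4708 = 20446;  51459 + 20446 = 71905
786 + 72 = 858;  4708 + 858 = 5566;  20446 + 5566 = 26012;  71905 + 26012 = 97917
858 + 72 = 930;  5566 + 930 = 6496;  26012 + 6496 = 32508;  97917 + 32508 = 130425
930 + 72 = 1002;  6496 + 1002 = 7498;  32508 + 7498 = 40006;  130425 + 40006 = 170431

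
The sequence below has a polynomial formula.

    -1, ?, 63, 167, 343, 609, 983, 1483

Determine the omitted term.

Using the last 6 terms:
First differences: 104, 176, 266, 374, 500
Second differences: 72, 90, 108, 126
Third differences: 18, 18, 18
Constant third difference = 18.
Extend backward: 72 − 18 = 54;  104 − 54 = 50;  63 − 50 = 13

13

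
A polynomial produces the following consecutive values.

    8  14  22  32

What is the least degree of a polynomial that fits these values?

2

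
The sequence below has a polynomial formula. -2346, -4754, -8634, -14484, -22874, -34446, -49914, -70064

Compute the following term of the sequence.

First differences: -2408, -3880, -5850, -8390, -11572, -15468, -20150
Second differences: -1472, -1970, -2540, -3182, -3896, -4682
Third differences: -498, -570, -642, -714, -786
Fourth differences: -72, -72, -72, -72
Fourth differences constant at -72.
-786 − 72 = -858;  -4682 − 858 = -5540;  -20150 − 5540 = -25690;  -70064 − 25690 = -95754

-95754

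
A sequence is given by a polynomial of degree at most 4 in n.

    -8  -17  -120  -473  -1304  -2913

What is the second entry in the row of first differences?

D1: -9, -103, -353, -831, -1609
D2: -94, -250, -478, -778
D3: -156, -228, -300
D4: -72, -72

-103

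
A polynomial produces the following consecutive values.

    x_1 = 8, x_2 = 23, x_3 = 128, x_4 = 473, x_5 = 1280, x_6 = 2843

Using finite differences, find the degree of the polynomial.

4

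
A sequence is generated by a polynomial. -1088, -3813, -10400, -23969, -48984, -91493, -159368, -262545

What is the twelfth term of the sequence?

-1312673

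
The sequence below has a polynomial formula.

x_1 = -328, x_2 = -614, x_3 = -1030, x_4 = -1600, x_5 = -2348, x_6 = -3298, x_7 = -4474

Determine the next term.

D1: -286  -416  -570  -748  -950  -1176
D2: -130  -154  -178  -202  -226
D3: -24  -24  -24  -24
Constant third difference = -24, so extend:
-226 − 24 = -250;  -1176 − 250 = -1426;  -4474 − 1426 = -5900

-5900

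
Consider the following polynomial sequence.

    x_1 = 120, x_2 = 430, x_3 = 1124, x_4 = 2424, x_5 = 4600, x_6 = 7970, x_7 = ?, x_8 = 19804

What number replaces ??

Using the first 6 terms:
D1: 310, 694, 1300, 2176, 3370
D2: 384, 606, 876, 1194
D3: 222, 270, 318
D4: 48, 48
Constant fourth difference = 48.
Extend forward: 318 + 48 = 366;  1194 + 366 = 1560;  3370 + 1560 = 4930;  7970 + 4930 = 12900

12900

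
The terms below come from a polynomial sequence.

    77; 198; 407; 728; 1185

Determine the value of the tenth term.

6350

D1: 121, 209, 321, 457
D2: 88, 112, 136
D3: 24, 24
Constant third difference = 24, so extend:
136 + 24 = 160;  457 + 160 = 617;  1185 + 617 = 1802
160 + 24 = 184;  617 + 184 = 801;  1802 + 801 = 2603
184 + 24 = 208;  801 + 208 = 1009;  2603 + 1009 = 3612
208 + 24 = 232;  1009 + 232 = 1241;  3612 + 1241 = 4853
232 + 24 = 256;  1241 + 256 = 1497;  4853 + 1497 = 6350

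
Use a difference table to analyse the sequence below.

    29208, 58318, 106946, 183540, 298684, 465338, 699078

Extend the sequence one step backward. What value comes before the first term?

Δ: 29110, 48628, 76594, 115144, 166654, 233740
Δ²: 19518, 27966, 38550, 51510, 67086
Δ³: 8448, 10584, 12960, 15576
Δ⁴: 2136, 2376, 2616
Δ⁵: 240, 240
The fifth differences are constant at 240.
Work back: 2136 − 240 = 1896;  8448 − 1896 = 6552;  19518 − 6552 = 12966;  29110 − 12966 = 16144;  29208 − 16144 = 13064

13064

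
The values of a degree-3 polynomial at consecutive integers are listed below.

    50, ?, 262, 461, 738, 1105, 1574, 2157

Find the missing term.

Using the last 6 terms:
First differences: 199  277  367  469  583
Second differences: 78  90  102  114
Third differences: 12  12  12
Constant third difference = 12.
Extend backward: 78 − 12 = 66;  199 − 66 = 133;  262 − 133 = 129

129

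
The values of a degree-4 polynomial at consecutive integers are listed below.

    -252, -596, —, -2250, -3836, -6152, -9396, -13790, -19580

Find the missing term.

-1220

Using the last 6 terms:
First differences: -1586  -2316  -3244  -4394  -5790
Second differences: -730  -928  -1150  -1396
Third differences: -198  -222  -246
Fourth differences: -24  -24
Constant fourth difference = -24.
Extend backward: -198 + 24 = -174;  -730 + 174 = -556;  -1586 + 556 = -1030;  -2250 + 1030 = -1220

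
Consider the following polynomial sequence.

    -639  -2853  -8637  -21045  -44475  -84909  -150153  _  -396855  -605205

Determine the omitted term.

Using the first 7 terms:
Δ: -2214  -5784  -12408  -23430  -40434  -65244
Δ²: -3570  -6624  -11022  -17004  -24810
Δ³: -3054  -4398  -5982  -7806
Δ⁴: -1344  -1584  -1824
Δ⁵: -240  -240
Constant fifth difference = -240.
Extend forward: -1824 − 240 = -2064;  -7806 − 2064 = -9870;  -24810 − 9870 = -34680;  -65244 − 34680 = -99924;  -150153 − 99924 = -250077

-250077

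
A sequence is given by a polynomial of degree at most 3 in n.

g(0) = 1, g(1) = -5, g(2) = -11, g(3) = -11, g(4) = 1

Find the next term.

First differences: -6  -6  0  12
Second differences: 0  6  12
Third differences: 6  6
Third differences constant at 6.
12 + 6 = 18;  12 + 18 = 30;  1 + 30 = 31

31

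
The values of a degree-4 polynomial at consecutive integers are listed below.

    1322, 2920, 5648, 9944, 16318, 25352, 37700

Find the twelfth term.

First differences: 1598, 2728, 4296, 6374, 9034, 12348
Second differences: 1130, 1568, 2078, 2660, 3314
Third differences: 438, 510, 582, 654
Fourth differences: 72, 72, 72
Constant fourth difference = 72, so extend:
654 + 72 = 726;  3314 + 726 = 4040;  12348 + 4040 = 16388;  37700 + 16388 = 54088
726 + 72 = 798;  4040 + 798 = 4838;  16388 + 4838 = 21226;  54088 + 21226 = 75314
798 + 72 = 870;  4838 + 870 = 5708;  21226 + 5708 = 26934;  75314 + 26934 = 102248
870 + 72 = 942;  5708 + 942 = 6650;  26934 + 6650 = 33584;  102248 + 33584 = 135832
942 + 72 = 1014;  6650 + 1014 = 7664;  33584 + 7664 = 41248;  135832 + 41248 = 177080

177080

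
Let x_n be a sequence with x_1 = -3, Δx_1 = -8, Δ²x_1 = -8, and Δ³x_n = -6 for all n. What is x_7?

Build the table forward from the leading diagonal:
Δ³: -6, -6, -6, -6, -6, -6, -6
Δ²: -8, -14, -20, -26, -32, -38, -44
Δ: -8, -16, -30, -50, -76, -108, -146
x: -3, -11, -27, -57, -107, -183, -291

-291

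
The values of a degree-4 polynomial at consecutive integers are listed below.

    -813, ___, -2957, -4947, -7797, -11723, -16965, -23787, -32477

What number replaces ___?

-1635

Using the last 7 terms:
Δ: -1990  -2850  -3926  -5242  -6822  -8690
Δ²: -860  -1076  -1316  -1580  -1868
Δ³: -216  -240  -264  -288
Δ⁴: -24  -24  -24
Constant fourth difference = -24.
Extend backward: -216 + 24 = -192;  -860 + 192 = -668;  -1990 + 668 = -1322;  -2957 + 1322 = -1635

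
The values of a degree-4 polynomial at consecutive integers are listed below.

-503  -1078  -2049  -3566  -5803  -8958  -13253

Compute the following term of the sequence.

-18934

Δ: -575  -971  -1517  -2237  -3155  -4295
Δ²: -396  -546  -720  -918  -1140
Δ³: -150  -174  -198  -222
Δ⁴: -24  -24  -24
Fourth differences constant at -24.
-222 − 24 = -246;  -1140 − 246 = -1386;  -4295 − 1386 = -5681;  -13253 − 5681 = -18934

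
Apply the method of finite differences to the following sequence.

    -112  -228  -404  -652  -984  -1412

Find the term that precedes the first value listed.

D1: -116, -176, -248, -332, -428
D2: -60, -72, -84, -96
D3: -12, -12, -12
The third differences are constant at -12.
Work back: -60 + 12 = -48;  -116 + 48 = -68;  -112 + 68 = -44

-44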